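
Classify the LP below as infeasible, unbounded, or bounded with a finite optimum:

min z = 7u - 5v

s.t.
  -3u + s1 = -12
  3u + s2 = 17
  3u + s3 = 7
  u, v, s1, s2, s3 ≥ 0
The row 3u + s3 = 7 with s3 ≥ 0 requires 3u ≤ 7, while the row -3u + s1 = -12 with s1 ≥ 0 is equivalent to 3u ≥ 12. Together they would need 12 ≤ 3u ≤ 7, which is impossible since 12 > 7. No point satisfies all constraints.

Infeasible: no point satisfies all constraints simultaneously.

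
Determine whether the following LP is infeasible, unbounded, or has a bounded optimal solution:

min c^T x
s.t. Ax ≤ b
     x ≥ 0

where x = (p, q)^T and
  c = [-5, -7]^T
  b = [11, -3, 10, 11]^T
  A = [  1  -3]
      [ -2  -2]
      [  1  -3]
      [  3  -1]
Feasible point: (0, 2) satisfies every constraint, so the LP is feasible.
Direction d = (0, 1): for each constraint row a, a·d ≤ 0 —
  (1)(0) + (-3)(1) = -3 ≤ 0
  (-2)(0) + (-2)(1) = -2 ≤ 0
  (1)(0) + (-3)(1) = -3 ≤ 0
  (3)(0) + (-1)(1) = -1 ≤ 0
and d ≥ 0, so (0, 2) + t·d stays feasible for every t ≥ 0. Along this ray z = -5p - 7q changes by -7 per unit t, so z → −∞.

The LP is unbounded; z can be made arbitrarily small.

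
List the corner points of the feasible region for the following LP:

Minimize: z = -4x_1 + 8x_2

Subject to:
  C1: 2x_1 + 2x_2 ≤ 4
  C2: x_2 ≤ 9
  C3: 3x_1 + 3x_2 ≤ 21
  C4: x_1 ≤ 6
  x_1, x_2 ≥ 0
Each vertex is the intersection of two constraint boundaries that also satisfies all remaining constraints:
  x_1 = 0 and x_2 = 0 → (0, 0)
  2x_1 + 2x_2 = 4 and x_2 = 0 → (2, 0)
  2x_1 + 2x_2 = 4 and x_1 = 0 → (0, 2)

Vertices: (0, 0), (2, 0), (0, 2)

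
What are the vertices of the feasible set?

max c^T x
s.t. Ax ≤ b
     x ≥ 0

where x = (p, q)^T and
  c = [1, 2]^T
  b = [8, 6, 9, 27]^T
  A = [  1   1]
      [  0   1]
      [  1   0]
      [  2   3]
Each vertex is the intersection of two constraint boundaries that also satisfies all remaining constraints:
  p = 0 and q = 0 → (0, 0)
  p + q = 8 and q = 0 → (8, 0)
  p + q = 8 and q = 6 → (2, 6)
  q = 6 and p = 0 → (0, 6)

Vertices: (0, 0), (8, 0), (2, 6), (0, 6)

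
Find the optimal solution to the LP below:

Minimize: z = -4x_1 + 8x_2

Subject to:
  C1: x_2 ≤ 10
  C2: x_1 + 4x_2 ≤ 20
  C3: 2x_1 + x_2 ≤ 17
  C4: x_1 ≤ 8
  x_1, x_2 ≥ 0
Each vertex is the intersection of two constraint boundaries that also satisfies all remaining constraints:
  x_1 = 0 and x_2 = 0 → (0, 0)
  x_1 = 8 and x_2 = 0 → (8, 0)
  2x_1 + x_2 = 17 and x_1 = 8 → (8, 1)
  x_1 + 4x_2 = 20 and 2x_1 + x_2 = 17 → (6.857, 3.286)
  x_1 + 4x_2 = 20 and x_1 = 0 → (0, 5)

Evaluating z = -4x_1 + 8x_2 at each vertex:
  (0, 0): z = 0
  (8, 0): z = -32
  (8, 1): z = -24
  (6.857, 3.286): z = -1.143
  (0, 5): z = 40

The minimum is at (8, 0) with z = -32.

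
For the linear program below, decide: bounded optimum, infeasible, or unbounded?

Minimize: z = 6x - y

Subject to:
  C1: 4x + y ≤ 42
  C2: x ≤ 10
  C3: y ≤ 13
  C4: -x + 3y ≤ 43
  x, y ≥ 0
The point (0, 13) satisfies every constraint, so the LP is feasible; the constraints give x ≤ 10 and y ≤ 13, which with x, y ≥ 0 keep the feasible region inside a bounded box. A feasible, bounded LP attains a finite optimum at a vertex.

Evaluating z = 6x - y at each vertex:
  (0, 0): z = 0
  (10, 0): z = 60
  (10, 2): z = 58
  (7.25, 13): z = 30.5
  (0, 13): z = -13

Bounded optimum: z* = -13 at (0, 13).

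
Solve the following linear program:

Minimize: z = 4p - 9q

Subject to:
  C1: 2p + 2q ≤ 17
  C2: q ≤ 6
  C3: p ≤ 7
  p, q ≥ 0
Each vertex is the intersection of two constraint boundaries that also satisfies all remaining constraints:
  p = 0 and q = 0 → (0, 0)
  p = 7 and q = 0 → (7, 0)
  2p + 2q = 17 and p = 7 → (7, 1.5)
  2p + 2q = 17 and q = 6 → (2.5, 6)
  q = 6 and p = 0 → (0, 6)

Evaluating z = 4p - 9q at each vertex:
  (0, 0): z = 0
  (7, 0): z = 28
  (7, 1.5): z = 14.5
  (2.5, 6): z = -44
  (0, 6): z = -54

The minimum is at (0, 6) with z = -54.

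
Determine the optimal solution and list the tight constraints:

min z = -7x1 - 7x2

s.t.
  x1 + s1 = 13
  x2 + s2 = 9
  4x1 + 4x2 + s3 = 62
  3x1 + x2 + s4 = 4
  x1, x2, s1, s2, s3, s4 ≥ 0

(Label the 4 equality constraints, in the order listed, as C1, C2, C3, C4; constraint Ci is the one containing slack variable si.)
Optimal: x1 = 0, x2 = 4
Binding: C4, x1 ≥ 0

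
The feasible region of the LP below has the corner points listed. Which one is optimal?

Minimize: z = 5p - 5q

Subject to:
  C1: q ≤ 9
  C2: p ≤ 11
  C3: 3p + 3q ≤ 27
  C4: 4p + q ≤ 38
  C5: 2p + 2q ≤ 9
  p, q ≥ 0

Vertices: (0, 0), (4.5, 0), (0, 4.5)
Evaluating z = 5p - 5q at each vertex:
  (0, 0): z = 0
  (4.5, 0): z = 22.5
  (0, 4.5): z = -22.5

The smallest value is z = -22.5, attained at (0, 4.5).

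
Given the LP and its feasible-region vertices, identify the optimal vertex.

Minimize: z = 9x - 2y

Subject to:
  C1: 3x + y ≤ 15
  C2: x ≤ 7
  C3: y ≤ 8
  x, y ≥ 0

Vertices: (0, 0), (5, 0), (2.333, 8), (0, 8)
Evaluating z = 9x - 2y at each vertex:
  (0, 0): z = 0
  (5, 0): z = 45
  (2.333, 8): z = 5
  (0, 8): z = -16

The smallest value is z = -16, attained at (0, 8).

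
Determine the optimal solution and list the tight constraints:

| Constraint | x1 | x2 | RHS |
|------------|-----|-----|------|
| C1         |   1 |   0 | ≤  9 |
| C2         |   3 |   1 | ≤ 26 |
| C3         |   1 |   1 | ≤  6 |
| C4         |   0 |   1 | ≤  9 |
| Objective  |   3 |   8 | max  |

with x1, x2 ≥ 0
Optimal: x1 = 0, x2 = 6
Slack at optimum:
  C1: slack = 9
  C2: slack = 20
  C3: slack = 0 (binding)
  C4: slack = 3
  x1 ≥ 0: x1 = 0 (binding)
  x2 ≥ 0: x2 = 6
Binding constraints: C3, x1 ≥ 0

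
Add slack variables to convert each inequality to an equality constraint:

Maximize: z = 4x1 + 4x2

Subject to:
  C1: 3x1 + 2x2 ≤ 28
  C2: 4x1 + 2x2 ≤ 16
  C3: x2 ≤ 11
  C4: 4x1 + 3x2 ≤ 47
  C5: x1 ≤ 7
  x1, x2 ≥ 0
max z = 4x1 + 4x2

s.t.
  3x1 + 2x2 + s1 = 28
  4x1 + 2x2 + s2 = 16
  x2 + s3 = 11
  4x1 + 3x2 + s4 = 47
  x1 + s5 = 7
  x1, x2, s1, s2, s3, s4, s5 ≥ 0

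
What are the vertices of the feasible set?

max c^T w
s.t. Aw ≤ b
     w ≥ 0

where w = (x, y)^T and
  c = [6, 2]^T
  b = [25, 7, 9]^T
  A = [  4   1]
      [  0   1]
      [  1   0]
Each vertex is the intersection of two constraint boundaries that also satisfies all remaining constraints:
  x = 0 and y = 0 → (0, 0)
  4x + y = 25 and y = 0 → (6.25, 0)
  4x + y = 25 and y = 7 → (4.5, 7)
  y = 7 and x = 0 → (0, 7)

Vertices: (0, 0), (6.25, 0), (4.5, 7), (0, 7)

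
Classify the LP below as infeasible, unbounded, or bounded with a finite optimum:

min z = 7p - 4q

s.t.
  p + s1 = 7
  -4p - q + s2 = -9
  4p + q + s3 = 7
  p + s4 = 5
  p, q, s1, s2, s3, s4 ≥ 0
The row 4p + q + s3 = 7 with s3 ≥ 0 requires 4p + q ≤ 7, while the row -4p - q + s2 = -9 with s2 ≥ 0 is equivalent to 4p + q ≥ 9. Together they would need 9 ≤ 4p + q ≤ 7, which is impossible since 9 > 7. No point satisfies all constraints.

Infeasible: no point satisfies all constraints simultaneously.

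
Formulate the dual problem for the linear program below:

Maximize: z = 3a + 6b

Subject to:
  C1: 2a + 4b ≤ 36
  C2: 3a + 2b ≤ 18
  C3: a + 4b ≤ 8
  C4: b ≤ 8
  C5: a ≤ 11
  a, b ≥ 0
Minimize: z = 36y1 + 18y2 + 8y3 + 8y4 + 11y5

Subject to:
  C1: -2y1 - 3y2 - y3 - y5 ≤ -3
  C2: -4y1 - 2y2 - 4y3 - y4 ≤ -6
  y1, y2, y3, y4, y5 ≥ 0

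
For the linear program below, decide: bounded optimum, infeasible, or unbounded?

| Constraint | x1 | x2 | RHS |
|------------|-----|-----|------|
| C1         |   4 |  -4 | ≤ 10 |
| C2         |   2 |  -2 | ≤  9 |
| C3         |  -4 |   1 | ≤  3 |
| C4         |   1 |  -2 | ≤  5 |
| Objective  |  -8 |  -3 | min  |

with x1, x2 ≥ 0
Feasible point: (0, 0) satisfies every constraint, so the LP is feasible.
Direction d = (1, 1): for each constraint row a, a·d ≤ 0 —
  (4)(1) + (-4)(1) = 0 ≤ 0
  (2)(1) + (-2)(1) = 0 ≤ 0
  (-4)(1) + (1)(1) = -3 ≤ 0
  (1)(1) + (-2)(1) = -1 ≤ 0
and d ≥ 0, so (0, 0) + t·d stays feasible for every t ≥ 0. Along this ray z = -8x1 - 3x2 changes by -11 per unit t, so z → −∞.

Unbounded: there is a feasible ray along which z → −∞.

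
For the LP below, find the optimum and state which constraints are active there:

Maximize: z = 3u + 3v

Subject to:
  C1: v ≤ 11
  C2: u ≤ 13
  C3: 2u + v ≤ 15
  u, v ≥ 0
Optimal: u = 2, v = 11
Slack at optimum:
  C1: slack = 0 (binding)
  C2: slack = 11
  C3: slack = 0 (binding)
  u ≥ 0: u = 2
  v ≥ 0: v = 11
Binding constraints: C1, C3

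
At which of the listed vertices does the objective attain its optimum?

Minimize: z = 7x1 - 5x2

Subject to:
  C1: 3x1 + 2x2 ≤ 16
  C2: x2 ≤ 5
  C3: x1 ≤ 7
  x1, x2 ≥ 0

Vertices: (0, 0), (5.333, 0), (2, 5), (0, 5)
Evaluating z = 7x1 - 5x2 at each vertex:
  (0, 0): z = 0
  (5.333, 0): z = 37.33
  (2, 5): z = -11
  (0, 5): z = -25

The smallest value is z = -25, attained at (0, 5).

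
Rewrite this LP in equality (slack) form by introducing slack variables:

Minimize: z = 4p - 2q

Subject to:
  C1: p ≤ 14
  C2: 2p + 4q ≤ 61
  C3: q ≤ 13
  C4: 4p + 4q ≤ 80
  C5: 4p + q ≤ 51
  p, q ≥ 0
min z = 4p - 2q

s.t.
  p + s1 = 14
  2p + 4q + s2 = 61
  q + s3 = 13
  4p + 4q + s4 = 80
  4p + q + s5 = 51
  p, q, s1, s2, s3, s4, s5 ≥ 0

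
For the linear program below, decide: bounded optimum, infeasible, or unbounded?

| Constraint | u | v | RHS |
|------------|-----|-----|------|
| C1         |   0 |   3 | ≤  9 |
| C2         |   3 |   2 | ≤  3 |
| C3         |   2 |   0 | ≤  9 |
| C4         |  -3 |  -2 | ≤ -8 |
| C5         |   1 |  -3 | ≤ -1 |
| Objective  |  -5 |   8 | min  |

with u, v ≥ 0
C2 requires 3u + 2v ≤ 3, while C4 (-3u - 2v ≤ -8) is equivalent to 3u + 2v ≥ 8. Together they would need 8 ≤ 3u + 2v ≤ 3, which is impossible since 8 > 3. No point satisfies all constraints.

Infeasible: no point satisfies all constraints simultaneously.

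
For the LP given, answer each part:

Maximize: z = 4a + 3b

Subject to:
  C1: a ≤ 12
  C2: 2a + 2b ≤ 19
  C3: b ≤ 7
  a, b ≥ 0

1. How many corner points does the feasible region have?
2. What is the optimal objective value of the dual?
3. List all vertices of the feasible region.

1. 4
2. 38 (by strong duality, equal to the primal optimum)
3. (0, 0), (9.5, 0), (2.5, 7), (0, 7)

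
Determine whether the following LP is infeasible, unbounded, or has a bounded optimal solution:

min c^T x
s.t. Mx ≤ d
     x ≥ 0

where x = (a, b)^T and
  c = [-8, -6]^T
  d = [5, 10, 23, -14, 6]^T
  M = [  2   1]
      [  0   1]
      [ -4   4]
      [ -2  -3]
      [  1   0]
The point (0, 5) satisfies every constraint, so the LP is feasible; the constraints give a ≤ 6 and b ≤ 10, which with a, b ≥ 0 keep the feasible region inside a bounded box. A feasible, bounded LP attains a finite optimum at a vertex.

Evaluating z = -8a - 6b at each vertex:
  (0, 4.667): z = -28
  (0.25, 4.5): z = -29
  (0, 5): z = -30

Feasible with finite optimum z* = -30 at (0, 5).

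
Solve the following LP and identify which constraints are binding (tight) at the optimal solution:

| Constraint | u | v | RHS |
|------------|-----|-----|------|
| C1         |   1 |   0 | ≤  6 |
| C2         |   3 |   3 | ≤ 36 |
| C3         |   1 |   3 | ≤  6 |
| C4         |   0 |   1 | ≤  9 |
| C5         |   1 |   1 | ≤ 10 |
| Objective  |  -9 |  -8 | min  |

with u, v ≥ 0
Optimal: u = 6, v = 0
Slack at optimum:
  C1: slack = 0 (binding)
  C2: slack = 18
  C3: slack = 0 (binding)
  C4: slack = 9
  C5: slack = 4
  u ≥ 0: u = 6
  v ≥ 0: v = 0 (binding)
Binding constraints: C1, C3, v ≥ 0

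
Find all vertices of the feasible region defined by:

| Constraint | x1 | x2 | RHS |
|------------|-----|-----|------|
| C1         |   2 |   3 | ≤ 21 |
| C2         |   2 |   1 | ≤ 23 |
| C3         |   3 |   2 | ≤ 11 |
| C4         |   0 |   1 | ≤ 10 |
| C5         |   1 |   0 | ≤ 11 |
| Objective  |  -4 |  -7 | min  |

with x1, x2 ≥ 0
Each vertex is the intersection of two constraint boundaries that also satisfies all remaining constraints:
  x1 = 0 and x2 = 0 → (0, 0)
  3x1 + 2x2 = 11 and x2 = 0 → (3.667, 0)
  3x1 + 2x2 = 11 and x1 = 0 → (0, 5.5)

Vertices: (0, 0), (3.667, 0), (0, 5.5)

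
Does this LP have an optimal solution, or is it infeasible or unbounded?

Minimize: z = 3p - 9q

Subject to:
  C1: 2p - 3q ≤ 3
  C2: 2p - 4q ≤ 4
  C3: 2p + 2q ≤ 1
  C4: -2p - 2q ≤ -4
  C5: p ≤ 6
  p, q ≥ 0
C3 requires 2p + 2q ≤ 1, while C4 (-2p - 2q ≤ -4) is equivalent to 2p + 2q ≥ 4. Together they would need 4 ≤ 2p + 2q ≤ 1, which is impossible since 4 > 1. No point satisfies all constraints.

Infeasible — the constraint set is empty.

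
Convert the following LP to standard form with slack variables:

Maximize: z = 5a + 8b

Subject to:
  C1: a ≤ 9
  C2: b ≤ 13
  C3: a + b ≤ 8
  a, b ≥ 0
max z = 5a + 8b

s.t.
  a + s1 = 9
  b + s2 = 13
  a + b + s3 = 8
  a, b, s1, s2, s3 ≥ 0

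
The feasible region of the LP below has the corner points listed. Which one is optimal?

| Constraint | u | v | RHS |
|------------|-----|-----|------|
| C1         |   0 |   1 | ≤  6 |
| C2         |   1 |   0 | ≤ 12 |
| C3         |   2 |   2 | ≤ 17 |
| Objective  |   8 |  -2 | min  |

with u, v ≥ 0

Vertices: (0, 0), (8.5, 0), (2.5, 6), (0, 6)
Evaluating z = 8u - 2v at each vertex:
  (0, 0): z = 0
  (8.5, 0): z = 68
  (2.5, 6): z = 8
  (0, 6): z = -12

The smallest value is z = -12, attained at (0, 6).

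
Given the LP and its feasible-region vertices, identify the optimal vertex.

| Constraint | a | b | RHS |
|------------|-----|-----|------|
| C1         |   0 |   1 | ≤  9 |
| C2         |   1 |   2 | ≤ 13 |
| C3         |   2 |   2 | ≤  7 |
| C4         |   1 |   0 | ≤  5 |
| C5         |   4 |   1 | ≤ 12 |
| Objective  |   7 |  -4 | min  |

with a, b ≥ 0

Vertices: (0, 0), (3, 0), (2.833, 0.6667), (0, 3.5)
(0, 3.5) with z = -14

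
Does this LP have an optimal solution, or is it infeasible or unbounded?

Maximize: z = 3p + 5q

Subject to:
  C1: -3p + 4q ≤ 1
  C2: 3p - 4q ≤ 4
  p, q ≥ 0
Feasible point: (0, 0) satisfies every constraint, so the LP is feasible.
Direction d = (4, 3): for each constraint row a, a·d ≤ 0 —
  (-3)(4) + (4)(3) = 0 ≤ 0
  (3)(4) + (-4)(3) = 0 ≤ 0
and d ≥ 0, so (0, 0) + t·d stays feasible for every t ≥ 0. Along this ray z = 3p + 5q changes by 27 per unit t, so z → +∞.

The LP is unbounded; z can be made arbitrarily large.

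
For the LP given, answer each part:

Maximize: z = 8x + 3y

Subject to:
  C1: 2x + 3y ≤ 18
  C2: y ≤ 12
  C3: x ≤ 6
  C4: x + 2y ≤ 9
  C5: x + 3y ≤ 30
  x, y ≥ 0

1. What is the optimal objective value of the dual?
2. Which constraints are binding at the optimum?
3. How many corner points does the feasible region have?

1. 52.5 (by strong duality, equal to the primal optimum)
2. C3, C4
3. 4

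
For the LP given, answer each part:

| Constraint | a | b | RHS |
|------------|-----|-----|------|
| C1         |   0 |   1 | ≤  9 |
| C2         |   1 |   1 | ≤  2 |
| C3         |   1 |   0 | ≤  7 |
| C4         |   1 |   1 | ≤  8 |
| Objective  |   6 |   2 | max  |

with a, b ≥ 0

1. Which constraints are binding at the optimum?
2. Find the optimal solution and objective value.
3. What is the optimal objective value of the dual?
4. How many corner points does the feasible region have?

1. C2, b ≥ 0
2. a = 2, b = 0, z = 12
3. 12 (by strong duality, equal to the primal optimum)
4. 3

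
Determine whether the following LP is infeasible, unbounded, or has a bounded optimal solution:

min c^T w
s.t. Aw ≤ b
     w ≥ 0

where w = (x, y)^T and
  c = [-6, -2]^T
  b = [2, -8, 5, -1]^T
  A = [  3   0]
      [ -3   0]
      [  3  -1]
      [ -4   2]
One constraint requires 3x ≤ 2, while the constraint -3x ≤ -8 is equivalent to 3x ≥ 8. Together they would need 8 ≤ 3x ≤ 2, which is impossible since 8 > 2. No point satisfies all constraints.

Infeasible: no point satisfies all constraints simultaneously.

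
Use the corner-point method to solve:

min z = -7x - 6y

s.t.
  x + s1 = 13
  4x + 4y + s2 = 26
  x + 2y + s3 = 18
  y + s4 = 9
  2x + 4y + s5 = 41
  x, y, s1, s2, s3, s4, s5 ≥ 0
x = 6.5, y = 0, z = -45.5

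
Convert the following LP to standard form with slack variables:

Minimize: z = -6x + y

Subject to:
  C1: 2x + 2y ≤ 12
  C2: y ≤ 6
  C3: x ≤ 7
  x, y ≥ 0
min z = -6x + y

s.t.
  2x + 2y + s1 = 12
  y + s2 = 6
  x + s3 = 7
  x, y, s1, s2, s3 ≥ 0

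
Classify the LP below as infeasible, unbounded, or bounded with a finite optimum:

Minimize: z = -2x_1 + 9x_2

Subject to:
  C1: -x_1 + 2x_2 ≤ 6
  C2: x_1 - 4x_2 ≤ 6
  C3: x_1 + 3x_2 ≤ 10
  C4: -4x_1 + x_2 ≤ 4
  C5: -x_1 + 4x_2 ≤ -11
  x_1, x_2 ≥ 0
C2 requires x_1 - 4x_2 ≤ 6, while C5 (-x_1 + 4x_2 ≤ -11) is equivalent to x_1 - 4x_2 ≥ 11. Together they would need 11 ≤ x_1 - 4x_2 ≤ 6, which is impossible since 11 > 6. No point satisfies all constraints.

Infeasible — the constraint set is empty.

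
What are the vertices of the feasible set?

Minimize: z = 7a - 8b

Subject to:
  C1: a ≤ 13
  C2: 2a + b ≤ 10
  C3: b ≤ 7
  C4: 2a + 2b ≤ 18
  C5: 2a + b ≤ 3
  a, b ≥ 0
Each vertex is the intersection of two constraint boundaries that also satisfies all remaining constraints:
  a = 0 and b = 0 → (0, 0)
  2a + b = 3 and b = 0 → (1.5, 0)
  2a + b = 3 and a = 0 → (0, 3)

Vertices: (0, 0), (1.5, 0), (0, 3)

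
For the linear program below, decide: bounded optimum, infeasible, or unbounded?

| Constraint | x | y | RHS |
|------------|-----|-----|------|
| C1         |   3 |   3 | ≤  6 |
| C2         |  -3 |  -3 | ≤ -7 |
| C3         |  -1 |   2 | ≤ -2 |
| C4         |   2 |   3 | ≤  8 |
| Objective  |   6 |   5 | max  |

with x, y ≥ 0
C1 requires 3x + 3y ≤ 6, while C2 (-3x - 3y ≤ -7) is equivalent to 3x + 3y ≥ 7. Together they would need 7 ≤ 3x + 3y ≤ 6, which is impossible since 7 > 6. No point satisfies all constraints.

Infeasible: no point satisfies all constraints simultaneously.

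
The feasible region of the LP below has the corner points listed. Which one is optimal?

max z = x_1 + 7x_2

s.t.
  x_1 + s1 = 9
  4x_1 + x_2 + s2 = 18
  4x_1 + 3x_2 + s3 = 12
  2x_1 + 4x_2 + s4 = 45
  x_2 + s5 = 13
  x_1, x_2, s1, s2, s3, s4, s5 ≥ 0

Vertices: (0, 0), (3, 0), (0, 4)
Evaluating z = x_1 + 7x_2 at each vertex:
  (0, 0): z = 0
  (3, 0): z = 3
  (0, 4): z = 28

The largest value is z = 28, attained at (0, 4).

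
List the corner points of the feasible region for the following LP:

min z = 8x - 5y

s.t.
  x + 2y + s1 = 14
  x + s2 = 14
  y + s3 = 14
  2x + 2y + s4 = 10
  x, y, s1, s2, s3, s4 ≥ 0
Each vertex is the intersection of two constraint boundaries that also satisfies all remaining constraints:
  x = 0 and y = 0 → (0, 0)
  2x + 2y = 10 and y = 0 → (5, 0)
  2x + 2y = 10 and x = 0 → (0, 5)

Vertices: (0, 0), (5, 0), (0, 5)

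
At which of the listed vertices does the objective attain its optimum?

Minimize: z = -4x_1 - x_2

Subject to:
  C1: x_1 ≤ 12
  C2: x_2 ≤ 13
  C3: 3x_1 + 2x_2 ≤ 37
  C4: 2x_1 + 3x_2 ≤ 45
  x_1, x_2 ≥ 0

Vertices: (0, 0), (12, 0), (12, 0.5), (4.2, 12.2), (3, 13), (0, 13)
Evaluating z = -4x_1 - x_2 at each vertex:
  (0, 0): z = 0
  (12, 0): z = -48
  (12, 0.5): z = -48.5
  (4.2, 12.2): z = -29
  (3, 13): z = -25
  (0, 13): z = -13

The smallest value is z = -48.5, attained at (12, 0.5).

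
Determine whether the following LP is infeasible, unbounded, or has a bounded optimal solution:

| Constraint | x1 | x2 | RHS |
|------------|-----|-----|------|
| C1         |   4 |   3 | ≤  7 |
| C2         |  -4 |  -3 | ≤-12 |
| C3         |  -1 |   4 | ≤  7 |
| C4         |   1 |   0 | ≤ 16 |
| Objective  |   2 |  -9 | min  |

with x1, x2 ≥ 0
C1 requires 4x1 + 3x2 ≤ 7, while C2 (-4x1 - 3x2 ≤ -12) is equivalent to 4x1 + 3x2 ≥ 12. Together they would need 12 ≤ 4x1 + 3x2 ≤ 7, which is impossible since 12 > 7. No point satisfies all constraints.

The feasible region is empty; the LP is infeasible.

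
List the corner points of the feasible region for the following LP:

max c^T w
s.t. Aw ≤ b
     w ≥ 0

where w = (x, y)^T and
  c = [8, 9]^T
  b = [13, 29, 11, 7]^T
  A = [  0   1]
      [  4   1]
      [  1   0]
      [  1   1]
Each vertex is the intersection of two constraint boundaries that also satisfies all remaining constraints:
  x = 0 and y = 0 → (0, 0)
  x + y = 7 and y = 0 → (7, 0)
  x + y = 7 and x = 0 → (0, 7)

Vertices: (0, 0), (7, 0), (0, 7)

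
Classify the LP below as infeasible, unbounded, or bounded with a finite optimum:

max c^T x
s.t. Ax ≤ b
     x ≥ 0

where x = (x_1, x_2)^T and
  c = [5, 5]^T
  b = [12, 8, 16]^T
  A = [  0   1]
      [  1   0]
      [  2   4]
The point (8, 0) satisfies every constraint, so the LP is feasible; the constraints give x_1 ≤ 8 and x_2 ≤ 12, which with x_1, x_2 ≥ 0 keep the feasible region inside a bounded box. A feasible, bounded LP attains a finite optimum at a vertex.

Evaluating z = 5x_1 + 5x_2 at each vertex:
  (0, 0): z = 0
  (8, 0): z = 40
  (0, 4): z = 20

Feasible with finite optimum z* = 40 at (8, 0).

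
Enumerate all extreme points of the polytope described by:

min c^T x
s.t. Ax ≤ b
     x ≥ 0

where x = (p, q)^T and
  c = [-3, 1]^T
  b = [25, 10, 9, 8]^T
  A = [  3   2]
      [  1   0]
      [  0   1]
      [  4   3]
Each vertex is the intersection of two constraint boundaries that also satisfies all remaining constraints:
  p = 0 and q = 0 → (0, 0)
  4p + 3q = 8 and q = 0 → (2, 0)
  4p + 3q = 8 and p = 0 → (0, 2.667)

Vertices: (0, 0), (2, 0), (0, 2.667)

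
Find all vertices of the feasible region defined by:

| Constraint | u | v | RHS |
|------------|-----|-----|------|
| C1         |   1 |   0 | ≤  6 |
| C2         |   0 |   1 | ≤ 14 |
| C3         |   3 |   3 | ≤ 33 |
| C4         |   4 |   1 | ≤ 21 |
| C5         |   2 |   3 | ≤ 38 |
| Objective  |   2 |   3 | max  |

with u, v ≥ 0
Each vertex is the intersection of two constraint boundaries that also satisfies all remaining constraints:
  u = 0 and v = 0 → (0, 0)
  4u + v = 21 and v = 0 → (5.25, 0)
  3u + 3v = 33 and 4u + v = 21 → (3.333, 7.667)
  3u + 3v = 33 and u = 0 → (0, 11)

Vertices: (0, 0), (5.25, 0), (3.333, 7.667), (0, 11)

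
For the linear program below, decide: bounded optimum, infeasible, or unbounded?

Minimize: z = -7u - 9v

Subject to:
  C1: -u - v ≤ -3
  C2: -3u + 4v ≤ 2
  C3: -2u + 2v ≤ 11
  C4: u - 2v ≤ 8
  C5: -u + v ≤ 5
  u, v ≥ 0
Feasible point: (2, 1) satisfies every constraint, so the LP is feasible.
Direction d = (4, 3): for each constraint row a, a·d ≤ 0 —
  (-1)(4) + (-1)(3) = -7 ≤ 0
  (-3)(4) + (4)(3) = 0 ≤ 0
  (-2)(4) + (2)(3) = -2 ≤ 0
  (1)(4) + (-2)(3) = -2 ≤ 0
  (-1)(4) + (1)(3) = -1 ≤ 0
and d ≥ 0, so (2, 1) + t·d stays feasible for every t ≥ 0. Along this ray z = -7u - 9v changes by -55 per unit t, so z → −∞.

Unbounded: there is a feasible ray along which z → −∞.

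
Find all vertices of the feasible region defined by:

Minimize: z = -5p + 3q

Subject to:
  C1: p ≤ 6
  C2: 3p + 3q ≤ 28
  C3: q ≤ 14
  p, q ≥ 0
Each vertex is the intersection of two constraint boundaries that also satisfies all remaining constraints:
  p = 0 and q = 0 → (0, 0)
  p = 6 and q = 0 → (6, 0)
  p = 6 and 3p + 3q = 28 → (6, 3.333)
  3p + 3q = 28 and p = 0 → (0, 9.333)

Vertices: (0, 0), (6, 0), (6, 3.333), (0, 9.333)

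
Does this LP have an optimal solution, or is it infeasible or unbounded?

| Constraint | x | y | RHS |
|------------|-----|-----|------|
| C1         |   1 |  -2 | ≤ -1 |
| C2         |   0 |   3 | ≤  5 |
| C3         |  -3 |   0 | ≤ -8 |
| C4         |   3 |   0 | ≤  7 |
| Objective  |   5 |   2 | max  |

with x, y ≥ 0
C4 requires 3x ≤ 7, while C3 (-3x ≤ -8) is equivalent to 3x ≥ 8. Together they would need 8 ≤ 3x ≤ 7, which is impossible since 8 > 7. No point satisfies all constraints.

The feasible region is empty; the LP is infeasible.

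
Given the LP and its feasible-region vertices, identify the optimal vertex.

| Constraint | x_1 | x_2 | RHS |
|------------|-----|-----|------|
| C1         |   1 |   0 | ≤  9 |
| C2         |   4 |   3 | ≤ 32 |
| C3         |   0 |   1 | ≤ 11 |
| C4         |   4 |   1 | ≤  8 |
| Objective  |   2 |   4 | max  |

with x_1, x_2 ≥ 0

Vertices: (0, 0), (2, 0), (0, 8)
Evaluating z = 2x_1 + 4x_2 at each vertex:
  (0, 0): z = 0
  (2, 0): z = 4
  (0, 8): z = 32

The largest value is z = 32, attained at (0, 8).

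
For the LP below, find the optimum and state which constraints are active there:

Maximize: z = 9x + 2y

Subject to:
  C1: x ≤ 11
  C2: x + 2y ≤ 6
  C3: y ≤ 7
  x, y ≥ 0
Optimal: x = 6, y = 0
Binding: C2, y ≥ 0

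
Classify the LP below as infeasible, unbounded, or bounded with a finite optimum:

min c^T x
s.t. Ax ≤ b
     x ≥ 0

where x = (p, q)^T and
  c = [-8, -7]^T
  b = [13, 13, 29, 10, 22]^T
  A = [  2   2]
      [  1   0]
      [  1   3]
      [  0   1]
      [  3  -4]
The point (6.5, 0) satisfies every constraint, so the LP is feasible; the constraints give p ≤ 13 and q ≤ 10, which with p, q ≥ 0 keep the feasible region inside a bounded box. A feasible, bounded LP attains a finite optimum at a vertex.

Bounded optimum: z* = -52 at (6.5, 0).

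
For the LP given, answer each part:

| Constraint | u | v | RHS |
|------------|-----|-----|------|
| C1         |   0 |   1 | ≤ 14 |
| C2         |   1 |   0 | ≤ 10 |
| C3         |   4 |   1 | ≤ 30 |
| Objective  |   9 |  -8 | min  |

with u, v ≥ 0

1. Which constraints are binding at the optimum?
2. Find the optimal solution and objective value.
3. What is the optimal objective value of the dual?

1. C1, u ≥ 0
2. u = 0, v = 14, z = -112
3. -112 (by strong duality, equal to the primal optimum)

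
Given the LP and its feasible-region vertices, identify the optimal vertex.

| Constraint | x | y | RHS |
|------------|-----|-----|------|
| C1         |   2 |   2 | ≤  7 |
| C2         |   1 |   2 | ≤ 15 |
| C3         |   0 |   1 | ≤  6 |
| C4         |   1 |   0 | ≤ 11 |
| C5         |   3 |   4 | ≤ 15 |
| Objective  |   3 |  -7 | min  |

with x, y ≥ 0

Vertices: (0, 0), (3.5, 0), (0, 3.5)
Evaluating z = 3x - 7y at each vertex:
  (0, 0): z = 0
  (3.5, 0): z = 10.5
  (0, 3.5): z = -24.5

The smallest value is z = -24.5, attained at (0, 3.5).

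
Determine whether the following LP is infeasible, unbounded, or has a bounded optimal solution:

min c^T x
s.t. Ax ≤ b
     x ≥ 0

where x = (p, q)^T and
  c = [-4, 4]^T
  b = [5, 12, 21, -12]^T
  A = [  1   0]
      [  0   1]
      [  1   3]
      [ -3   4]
The point (5, 0) satisfies every constraint, so the LP is feasible; the constraints give p ≤ 5 and q ≤ 12, which with p, q ≥ 0 keep the feasible region inside a bounded box. A feasible, bounded LP attains a finite optimum at a vertex.

Evaluating z = -4p + 4q at each vertex:
  (4, 0): z = -16
  (5, 0): z = -20
  (5, 0.75): z = -17

Feasible with finite optimum z* = -20 at (5, 0).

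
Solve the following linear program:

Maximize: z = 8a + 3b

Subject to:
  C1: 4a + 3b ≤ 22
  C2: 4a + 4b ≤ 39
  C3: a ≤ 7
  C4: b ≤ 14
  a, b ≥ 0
Each vertex is the intersection of two constraint boundaries that also satisfies all remaining constraints:
  a = 0 and b = 0 → (0, 0)
  4a + 3b = 22 and b = 0 → (5.5, 0)
  4a + 3b = 22 and a = 0 → (0, 7.333)

Evaluating z = 8a + 3b at each vertex:
  (0, 0): z = 0
  (5.5, 0): z = 44
  (0, 7.333): z = 22

The maximum is at (5.5, 0) with z = 44.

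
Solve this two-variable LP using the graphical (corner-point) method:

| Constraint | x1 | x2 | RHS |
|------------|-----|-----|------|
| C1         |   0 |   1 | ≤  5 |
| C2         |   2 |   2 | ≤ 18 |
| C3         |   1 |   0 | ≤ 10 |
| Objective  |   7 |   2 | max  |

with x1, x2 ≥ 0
Each vertex is the intersection of two constraint boundaries that also satisfies all remaining constraints:
  x1 = 0 and x2 = 0 → (0, 0)
  2x1 + 2x2 = 18 and x2 = 0 → (9, 0)
  x2 = 5 and 2x1 + 2x2 = 18 → (4, 5)
  x2 = 5 and x1 = 0 → (0, 5)

Evaluating z = 7x1 + 2x2 at each vertex:
  (0, 0): z = 0
  (9, 0): z = 63
  (4, 5): z = 38
  (0, 5): z = 10

The maximum is at (9, 0) with z = 63.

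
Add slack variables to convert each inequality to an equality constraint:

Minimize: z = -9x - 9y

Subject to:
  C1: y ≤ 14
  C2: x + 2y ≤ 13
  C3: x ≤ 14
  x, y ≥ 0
min z = -9x - 9y

s.t.
  y + s1 = 14
  x + 2y + s2 = 13
  x + s3 = 14
  x, y, s1, s2, s3 ≥ 0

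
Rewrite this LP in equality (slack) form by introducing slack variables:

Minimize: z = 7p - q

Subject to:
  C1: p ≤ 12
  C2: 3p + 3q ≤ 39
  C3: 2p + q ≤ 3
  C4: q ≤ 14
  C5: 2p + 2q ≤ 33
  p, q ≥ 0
min z = 7p - q

s.t.
  p + s1 = 12
  3p + 3q + s2 = 39
  2p + q + s3 = 3
  q + s4 = 14
  2p + 2q + s5 = 33
  p, q, s1, s2, s3, s4, s5 ≥ 0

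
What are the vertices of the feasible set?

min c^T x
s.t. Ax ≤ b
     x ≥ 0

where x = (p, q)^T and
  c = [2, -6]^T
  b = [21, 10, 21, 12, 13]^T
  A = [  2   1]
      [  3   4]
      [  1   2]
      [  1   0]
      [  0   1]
Each vertex is the intersection of two constraint boundaries that also satisfies all remaining constraints:
  p = 0 and q = 0 → (0, 0)
  3p + 4q = 10 and q = 0 → (3.333, 0)
  3p + 4q = 10 and p = 0 → (0, 2.5)

Vertices: (0, 0), (3.333, 0), (0, 2.5)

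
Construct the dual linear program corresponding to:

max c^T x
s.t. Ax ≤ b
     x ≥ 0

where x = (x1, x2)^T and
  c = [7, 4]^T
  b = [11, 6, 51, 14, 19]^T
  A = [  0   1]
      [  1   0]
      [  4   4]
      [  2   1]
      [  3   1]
Minimize: z = 11y1 + 6y2 + 51y3 + 14y4 + 19y5

Subject to:
  C1: -y2 - 4y3 - 2y4 - 3y5 ≤ -7
  C2: -y1 - 4y3 - y4 - y5 ≤ -4
  y1, y2, y3, y4, y5 ≥ 0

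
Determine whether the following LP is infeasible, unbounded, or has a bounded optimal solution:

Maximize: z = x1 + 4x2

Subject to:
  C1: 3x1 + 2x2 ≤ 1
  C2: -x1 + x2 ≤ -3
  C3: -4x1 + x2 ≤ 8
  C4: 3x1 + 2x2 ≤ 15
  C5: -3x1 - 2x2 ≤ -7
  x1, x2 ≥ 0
C1 requires 3x1 + 2x2 ≤ 1, while C5 (-3x1 - 2x2 ≤ -7) is equivalent to 3x1 + 2x2 ≥ 7. Together they would need 7 ≤ 3x1 + 2x2 ≤ 1, which is impossible since 7 > 1. No point satisfies all constraints.

Infeasible: no point satisfies all constraints simultaneously.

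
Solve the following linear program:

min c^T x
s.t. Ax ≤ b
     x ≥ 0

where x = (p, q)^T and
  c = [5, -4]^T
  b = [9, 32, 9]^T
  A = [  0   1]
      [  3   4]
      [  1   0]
p = 0, q = 8, z = -32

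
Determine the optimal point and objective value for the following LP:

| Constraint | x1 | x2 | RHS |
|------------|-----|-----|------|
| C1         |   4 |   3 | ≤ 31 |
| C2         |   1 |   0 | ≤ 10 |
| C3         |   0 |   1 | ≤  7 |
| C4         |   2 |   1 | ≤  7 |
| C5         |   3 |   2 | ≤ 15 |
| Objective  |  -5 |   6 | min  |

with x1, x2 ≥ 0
Each vertex is the intersection of two constraint boundaries that also satisfies all remaining constraints:
  x1 = 0 and x2 = 0 → (0, 0)
  2x1 + x2 = 7 and x2 = 0 → (3.5, 0)
  x2 = 7 and 2x1 + x2 = 7 → (0, 7)

Evaluating z = -5x1 + 6x2 at each vertex:
  (0, 0): z = 0
  (3.5, 0): z = -17.5
  (0, 7): z = 42

The minimum is at (3.5, 0) with z = -17.5.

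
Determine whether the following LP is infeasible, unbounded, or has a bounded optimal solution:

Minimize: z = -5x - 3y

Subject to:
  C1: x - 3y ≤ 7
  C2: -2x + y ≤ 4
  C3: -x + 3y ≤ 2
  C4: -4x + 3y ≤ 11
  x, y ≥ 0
Feasible point: (0, 0) satisfies every constraint, so the LP is feasible.
Direction d = (3, 1): for each constraint row a, a·d ≤ 0 —
  (1)(3) + (-3)(1) = 0 ≤ 0
  (-2)(3) + (1)(1) = -5 ≤ 0
  (-1)(3) + (3)(1) = 0 ≤ 0
  (-4)(3) + (3)(1) = -9 ≤ 0
and d ≥ 0, so (0, 0) + t·d stays feasible for every t ≥ 0. Along this ray z = -5x - 3y changes by -18 per unit t, so z → −∞.

Unbounded — the objective can decrease without bound over the feasible region.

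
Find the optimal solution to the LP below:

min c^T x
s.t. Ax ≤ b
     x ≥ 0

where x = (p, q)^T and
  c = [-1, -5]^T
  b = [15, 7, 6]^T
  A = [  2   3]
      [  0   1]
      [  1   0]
Each vertex is the intersection of two constraint boundaries that also satisfies all remaining constraints:
  p = 0 and q = 0 → (0, 0)
  p = 6 and q = 0 → (6, 0)
  2p + 3q = 15 and p = 6 → (6, 1)
  2p + 3q = 15 and p = 0 → (0, 5)

Evaluating z = -p - 5q at each vertex:
  (0, 0): z = 0
  (6, 0): z = -6
  (6, 1): z = -11
  (0, 5): z = -25

The minimum is at (0, 5) with z = -25.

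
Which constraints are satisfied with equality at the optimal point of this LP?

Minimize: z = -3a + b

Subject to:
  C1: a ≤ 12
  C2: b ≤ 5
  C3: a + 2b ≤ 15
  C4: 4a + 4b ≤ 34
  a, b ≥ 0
Optimal: a = 8.5, b = 0
Slack at optimum:
  C1: slack = 3.5
  C2: slack = 5
  C3: slack = 6.5
  C4: slack = 0 (binding)
  a ≥ 0: a = 8.5
  b ≥ 0: b = 0 (binding)
Binding constraints: C4, b ≥ 0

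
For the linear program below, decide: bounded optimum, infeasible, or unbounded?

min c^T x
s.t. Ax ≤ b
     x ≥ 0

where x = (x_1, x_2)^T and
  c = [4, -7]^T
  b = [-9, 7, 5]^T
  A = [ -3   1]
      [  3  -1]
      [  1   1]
One constraint requires 3x_1 - x_2 ≤ 7, while the constraint -3x_1 + x_2 ≤ -9 is equivalent to 3x_1 - x_2 ≥ 9. Together they would need 9 ≤ 3x_1 - x_2 ≤ 7, which is impossible since 9 > 7. No point satisfies all constraints.

The feasible region is empty; the LP is infeasible.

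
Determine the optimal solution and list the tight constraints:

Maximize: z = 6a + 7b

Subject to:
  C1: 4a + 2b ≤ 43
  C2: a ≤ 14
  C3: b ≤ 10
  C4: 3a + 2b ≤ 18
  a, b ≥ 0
Optimal: a = 0, b = 9
Slack at optimum:
  C1: slack = 25
  C2: slack = 14
  C3: slack = 1
  C4: slack = 0 (binding)
  a ≥ 0: a = 0 (binding)
  b ≥ 0: b = 9
Binding constraints: C4, a ≥ 0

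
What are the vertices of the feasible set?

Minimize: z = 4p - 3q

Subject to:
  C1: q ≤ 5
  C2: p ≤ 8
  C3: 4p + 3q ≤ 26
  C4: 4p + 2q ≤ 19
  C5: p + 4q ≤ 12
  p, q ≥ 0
Each vertex is the intersection of two constraint boundaries that also satisfies all remaining constraints:
  p = 0 and q = 0 → (0, 0)
  4p + 2q = 19 and q = 0 → (4.75, 0)
  4p + 2q = 19 and p + 4q = 12 → (3.714, 2.071)
  p + 4q = 12 and p = 0 → (0, 3)

Vertices: (0, 0), (4.75, 0), (3.714, 2.071), (0, 3)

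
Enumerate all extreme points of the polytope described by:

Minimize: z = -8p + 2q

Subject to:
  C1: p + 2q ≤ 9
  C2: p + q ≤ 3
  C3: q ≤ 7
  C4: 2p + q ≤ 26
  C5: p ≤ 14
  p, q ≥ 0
Each vertex is the intersection of two constraint boundaries that also satisfies all remaining constraints:
  p = 0 and q = 0 → (0, 0)
  p + q = 3 and q = 0 → (3, 0)
  p + q = 3 and p = 0 → (0, 3)

Vertices: (0, 0), (3, 0), (0, 3)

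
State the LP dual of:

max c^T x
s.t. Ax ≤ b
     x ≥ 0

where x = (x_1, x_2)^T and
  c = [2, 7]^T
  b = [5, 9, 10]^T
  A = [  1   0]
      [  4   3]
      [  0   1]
Minimize: z = 5y1 + 9y2 + 10y3

Subject to:
  C1: -y1 - 4y2 ≤ -2
  C2: -3y2 - y3 ≤ -7
  y1, y2, y3 ≥ 0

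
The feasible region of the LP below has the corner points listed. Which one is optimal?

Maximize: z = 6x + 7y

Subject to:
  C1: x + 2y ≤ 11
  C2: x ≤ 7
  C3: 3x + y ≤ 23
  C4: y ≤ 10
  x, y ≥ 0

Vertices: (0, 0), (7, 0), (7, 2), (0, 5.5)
(7, 2) with z = 56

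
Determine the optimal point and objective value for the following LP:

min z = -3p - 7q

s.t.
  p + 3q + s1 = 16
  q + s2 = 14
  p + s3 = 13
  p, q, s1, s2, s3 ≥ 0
Each vertex is the intersection of two constraint boundaries that also satisfies all remaining constraints:
  p = 0 and q = 0 → (0, 0)
  p = 13 and q = 0 → (13, 0)
  p + 3q = 16 and p = 13 → (13, 1)
  p + 3q = 16 and p = 0 → (0, 5.333)

Evaluating z = -3p - 7q at each vertex:
  (0, 0): z = 0
  (13, 0): z = -39
  (13, 1): z = -46
  (0, 5.333): z = -37.33

The minimum is at (13, 1) with z = -46.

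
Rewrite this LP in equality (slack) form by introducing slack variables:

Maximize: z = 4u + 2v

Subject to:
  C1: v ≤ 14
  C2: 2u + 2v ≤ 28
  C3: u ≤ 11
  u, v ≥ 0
max z = 4u + 2v

s.t.
  v + s1 = 14
  2u + 2v + s2 = 28
  u + s3 = 11
  u, v, s1, s2, s3 ≥ 0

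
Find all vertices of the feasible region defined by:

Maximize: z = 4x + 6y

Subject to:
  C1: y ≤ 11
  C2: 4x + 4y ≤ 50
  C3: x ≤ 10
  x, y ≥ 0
Each vertex is the intersection of two constraint boundaries that also satisfies all remaining constraints:
  x = 0 and y = 0 → (0, 0)
  x = 10 and y = 0 → (10, 0)
  4x + 4y = 50 and x = 10 → (10, 2.5)
  y = 11 and 4x + 4y = 50 → (1.5, 11)
  y = 11 and x = 0 → (0, 11)

Vertices: (0, 0), (10, 0), (10, 2.5), (1.5, 11), (0, 11)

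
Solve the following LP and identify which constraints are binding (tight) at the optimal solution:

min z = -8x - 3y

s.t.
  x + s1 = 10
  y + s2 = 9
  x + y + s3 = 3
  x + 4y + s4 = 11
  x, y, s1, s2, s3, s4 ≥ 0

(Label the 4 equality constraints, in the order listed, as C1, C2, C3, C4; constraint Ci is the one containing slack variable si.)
Optimal: x = 3, y = 0
Slack at optimum:
  C1: slack = 7
  C2: slack = 9
  C3: slack = 0 (binding)
  C4: slack = 8
  x ≥ 0: x = 3
  y ≥ 0: y = 0 (binding)
Binding constraints: C3, y ≥ 0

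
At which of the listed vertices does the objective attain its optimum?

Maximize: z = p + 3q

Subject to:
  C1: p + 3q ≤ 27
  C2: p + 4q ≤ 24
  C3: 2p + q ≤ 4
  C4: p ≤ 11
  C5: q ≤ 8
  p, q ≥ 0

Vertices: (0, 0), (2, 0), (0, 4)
(0, 4) with z = 12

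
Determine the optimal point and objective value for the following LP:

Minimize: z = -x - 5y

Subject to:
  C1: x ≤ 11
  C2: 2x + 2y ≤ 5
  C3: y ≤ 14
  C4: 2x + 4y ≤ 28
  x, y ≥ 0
Each vertex is the intersection of two constraint boundaries that also satisfies all remaining constraints:
  x = 0 and y = 0 → (0, 0)
  2x + 2y = 5 and y = 0 → (2.5, 0)
  2x + 2y = 5 and x = 0 → (0, 2.5)

Evaluating z = -x - 5y at each vertex:
  (0, 0): z = 0
  (2.5, 0): z = -2.5
  (0, 2.5): z = -12.5

The minimum is at (0, 2.5) with z = -12.5.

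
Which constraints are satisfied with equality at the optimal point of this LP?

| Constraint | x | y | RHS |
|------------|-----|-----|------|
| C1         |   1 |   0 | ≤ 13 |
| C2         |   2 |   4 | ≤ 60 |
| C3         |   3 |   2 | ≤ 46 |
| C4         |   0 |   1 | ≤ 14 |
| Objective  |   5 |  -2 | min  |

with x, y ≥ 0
Optimal: x = 0, y = 14
Binding: C4, x ≥ 0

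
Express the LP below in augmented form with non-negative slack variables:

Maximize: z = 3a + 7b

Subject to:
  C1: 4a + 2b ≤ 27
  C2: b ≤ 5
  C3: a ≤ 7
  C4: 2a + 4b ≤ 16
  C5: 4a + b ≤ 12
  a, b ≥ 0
max z = 3a + 7b

s.t.
  4a + 2b + s1 = 27
  b + s2 = 5
  a + s3 = 7
  2a + 4b + s4 = 16
  4a + b + s5 = 12
  a, b, s1, s2, s3, s4, s5 ≥ 0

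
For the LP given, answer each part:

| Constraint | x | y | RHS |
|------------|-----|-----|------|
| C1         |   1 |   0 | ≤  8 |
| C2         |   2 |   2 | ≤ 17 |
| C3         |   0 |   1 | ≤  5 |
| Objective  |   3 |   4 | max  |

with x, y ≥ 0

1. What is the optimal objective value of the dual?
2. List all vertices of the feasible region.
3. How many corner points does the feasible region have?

1. 30.5 (by strong duality, equal to the primal optimum)
2. (0, 0), (8, 0), (8, 0.5), (3.5, 5), (0, 5)
3. 5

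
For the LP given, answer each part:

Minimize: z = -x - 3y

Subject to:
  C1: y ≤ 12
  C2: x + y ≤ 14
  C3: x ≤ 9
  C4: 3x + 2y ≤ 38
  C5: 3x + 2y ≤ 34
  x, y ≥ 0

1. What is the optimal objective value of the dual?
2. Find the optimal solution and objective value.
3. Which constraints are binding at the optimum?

1. -38 (by strong duality, equal to the primal optimum)
2. x = 2, y = 12, z = -38
3. C1, C2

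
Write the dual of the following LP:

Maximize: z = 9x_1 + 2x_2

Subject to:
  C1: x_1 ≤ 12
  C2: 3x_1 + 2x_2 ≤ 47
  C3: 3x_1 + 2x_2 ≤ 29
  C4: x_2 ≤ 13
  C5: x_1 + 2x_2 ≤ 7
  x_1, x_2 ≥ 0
Minimize: z = 12y1 + 47y2 + 29y3 + 13y4 + 7y5

Subject to:
  C1: -y1 - 3y2 - 3y3 - y5 ≤ -9
  C2: -2y2 - 2y3 - y4 - 2y5 ≤ -2
  y1, y2, y3, y4, y5 ≥ 0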